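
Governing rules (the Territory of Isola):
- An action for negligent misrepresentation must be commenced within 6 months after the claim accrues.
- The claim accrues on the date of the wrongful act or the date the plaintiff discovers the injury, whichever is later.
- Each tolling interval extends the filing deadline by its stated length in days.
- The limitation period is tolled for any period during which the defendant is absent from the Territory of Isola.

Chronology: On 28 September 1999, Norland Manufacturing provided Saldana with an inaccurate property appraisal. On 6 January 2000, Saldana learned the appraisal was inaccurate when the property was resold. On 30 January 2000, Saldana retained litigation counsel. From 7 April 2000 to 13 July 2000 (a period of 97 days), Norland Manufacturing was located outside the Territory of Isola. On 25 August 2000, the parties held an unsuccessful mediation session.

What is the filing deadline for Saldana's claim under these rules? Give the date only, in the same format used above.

11 October 2000

Because discovery on 6 January 2000 post-dates the 28 September 1999 act, accrual under the later-of rule falls on 6 January 2000.
Adding the 6 months base period to 6 January 2000 gives a deadline of 6 July 2000, before any tolling.
The period was tolled for 97 days by the defendant's absence from the jurisdiction (7 April 2000 to 13 July 2000), pushing the deadline to 11 October 2000.
The other events in the timeline have no effect on the limitation period under the stated rules.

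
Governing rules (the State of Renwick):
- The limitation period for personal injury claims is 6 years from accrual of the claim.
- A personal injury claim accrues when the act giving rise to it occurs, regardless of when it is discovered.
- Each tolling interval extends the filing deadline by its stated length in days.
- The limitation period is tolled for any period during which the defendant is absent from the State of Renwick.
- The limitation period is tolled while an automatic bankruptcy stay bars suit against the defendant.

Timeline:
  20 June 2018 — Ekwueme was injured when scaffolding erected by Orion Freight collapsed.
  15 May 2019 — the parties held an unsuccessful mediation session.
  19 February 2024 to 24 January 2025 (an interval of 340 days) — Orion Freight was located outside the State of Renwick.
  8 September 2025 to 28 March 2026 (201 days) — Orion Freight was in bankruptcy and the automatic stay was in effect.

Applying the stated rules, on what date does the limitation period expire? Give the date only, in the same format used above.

26 May 2025

The claim accrued on 20 June 2018, when the wrongful act occurred.
The untolled deadline — 6 years after 20 June 2018 — is 20 June 2024.
The defendant's absence from the jurisdiction from 19 February 2024 to 24 January 2025 tolled the period for 340 days, extending the deadline to 26 May 2025.
By the time the automatic bankruptcy stay began on 8 September 2025, the limitation period had already expired on 26 May 2025; that interval cannot revive it.
Nothing else in the chronology tolls or restarts the period.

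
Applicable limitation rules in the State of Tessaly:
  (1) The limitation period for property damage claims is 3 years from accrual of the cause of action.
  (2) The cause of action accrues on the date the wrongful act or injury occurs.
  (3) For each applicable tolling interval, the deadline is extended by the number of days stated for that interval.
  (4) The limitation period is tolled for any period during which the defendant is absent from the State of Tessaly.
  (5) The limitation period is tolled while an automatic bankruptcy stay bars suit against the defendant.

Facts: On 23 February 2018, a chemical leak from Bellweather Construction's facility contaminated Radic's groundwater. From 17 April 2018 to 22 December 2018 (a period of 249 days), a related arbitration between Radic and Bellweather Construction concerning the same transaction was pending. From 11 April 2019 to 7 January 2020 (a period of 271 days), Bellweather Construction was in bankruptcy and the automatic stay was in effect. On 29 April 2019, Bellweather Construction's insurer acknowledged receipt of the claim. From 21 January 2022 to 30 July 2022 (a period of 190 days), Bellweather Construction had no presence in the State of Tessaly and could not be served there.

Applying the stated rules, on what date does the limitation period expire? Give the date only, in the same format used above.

The claim accrued on 23 February 2018, when the wrongful act occurred.
The untolled deadline — 3 years after 23 February 2018 — is 23 February 2021.
Because the automatic bankruptcy stay ran from 11 April 2019 to 7 January 2020, the deadline is extended by 271 days to 21 November 2021.
The defendant's absence from the jurisdiction from 21 January 2022 to 30 July 2022 began after the period had already run on 21 November 2021, so it has no tolling effect.
No stated provision tolls the period for a pending arbitration, so the interval from 17 April 2018 to 22 December 2018 has no effect on the deadline.
Nothing else in the chronology tolls or restarts the period.

21 November 2021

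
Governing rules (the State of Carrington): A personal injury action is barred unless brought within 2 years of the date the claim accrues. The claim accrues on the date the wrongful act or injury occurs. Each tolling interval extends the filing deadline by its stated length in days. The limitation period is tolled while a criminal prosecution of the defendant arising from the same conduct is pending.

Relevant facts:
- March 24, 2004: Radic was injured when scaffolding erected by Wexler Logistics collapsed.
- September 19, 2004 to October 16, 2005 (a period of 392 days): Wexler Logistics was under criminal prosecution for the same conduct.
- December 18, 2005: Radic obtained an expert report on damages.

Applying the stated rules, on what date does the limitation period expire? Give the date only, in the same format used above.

The claim accrued on March 24, 2004, the date of the act.
Adding the 2 years base period to March 24, 2004 gives a deadline of March 24, 2006, before any tolling.
The period was tolled for 392 days by the pending criminal prosecution (September 19, 2004 to October 16, 2005), pushing the deadline to April 20, 2007.
The other events in the timeline have no effect on the limitation period under the stated rules.

April 20, 2007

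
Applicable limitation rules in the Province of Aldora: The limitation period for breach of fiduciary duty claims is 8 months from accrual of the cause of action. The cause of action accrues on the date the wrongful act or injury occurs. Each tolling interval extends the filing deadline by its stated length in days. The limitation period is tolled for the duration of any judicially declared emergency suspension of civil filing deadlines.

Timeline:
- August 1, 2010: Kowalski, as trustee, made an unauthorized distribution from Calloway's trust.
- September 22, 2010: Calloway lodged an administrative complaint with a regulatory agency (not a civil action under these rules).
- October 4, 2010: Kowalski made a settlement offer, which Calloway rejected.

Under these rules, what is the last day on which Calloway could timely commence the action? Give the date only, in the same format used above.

April 1, 2011

The cause of action accrued on August 1, 2010, the date of the act.
The untolled deadline — 8 months after August 1, 2010 — is April 1, 2011.
None of the other events listed affects the running of the period under the stated rules.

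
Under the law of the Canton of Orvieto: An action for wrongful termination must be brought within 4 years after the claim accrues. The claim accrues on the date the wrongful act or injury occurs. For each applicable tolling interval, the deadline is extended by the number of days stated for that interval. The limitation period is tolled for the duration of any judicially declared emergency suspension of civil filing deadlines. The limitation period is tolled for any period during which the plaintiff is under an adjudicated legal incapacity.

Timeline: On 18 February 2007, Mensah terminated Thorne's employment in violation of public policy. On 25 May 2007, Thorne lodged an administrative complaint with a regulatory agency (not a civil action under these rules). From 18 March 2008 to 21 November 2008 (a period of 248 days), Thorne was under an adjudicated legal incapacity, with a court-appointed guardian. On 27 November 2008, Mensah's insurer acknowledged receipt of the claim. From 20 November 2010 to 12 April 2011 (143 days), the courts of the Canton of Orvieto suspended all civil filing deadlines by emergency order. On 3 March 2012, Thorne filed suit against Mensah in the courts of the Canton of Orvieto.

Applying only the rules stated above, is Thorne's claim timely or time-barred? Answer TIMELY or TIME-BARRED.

The claim accrued on 18 February 2007, the date of the act.
Adding the 4 years base period to 18 February 2007 gives a deadline of 18 February 2011, before any tolling.
The period was tolled for 248 days by the plaintiff's legal incapacity (18 March 2008 to 21 November 2008), pushing the deadline to 24 October 2011.
The period was tolled for 143 days by the emergency suspension of filing deadlines (20 November 2010 to 12 April 2011), pushing the deadline to 15 March 2012.
The other events in the timeline have no effect on the limitation period under the stated rules.
Thorne filed on 3 March 2012, before the 15 March 2012 deadline, so the action is timely.

TIMELY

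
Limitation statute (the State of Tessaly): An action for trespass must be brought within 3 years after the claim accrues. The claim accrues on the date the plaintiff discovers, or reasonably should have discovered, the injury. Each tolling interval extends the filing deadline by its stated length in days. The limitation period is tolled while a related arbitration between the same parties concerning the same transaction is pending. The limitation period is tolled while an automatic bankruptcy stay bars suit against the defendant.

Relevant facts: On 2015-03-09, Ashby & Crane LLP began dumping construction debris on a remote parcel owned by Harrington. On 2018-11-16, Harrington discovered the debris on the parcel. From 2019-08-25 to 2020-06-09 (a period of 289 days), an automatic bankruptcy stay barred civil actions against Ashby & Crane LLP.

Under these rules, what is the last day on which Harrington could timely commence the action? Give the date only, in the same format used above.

The claim did not accrue until Harrington discovered the injury on 2018-11-16; the 2015-03-09 act date does not start the clock under the stated rule.
Adding the 3 years base period to 2018-11-16 gives a deadline of 2021-11-16, before any tolling.
The period was tolled for 289 days by the automatic bankruptcy stay (2019-08-25 to 2020-06-09), pushing the deadline to 2022-09-01.

2022-09-01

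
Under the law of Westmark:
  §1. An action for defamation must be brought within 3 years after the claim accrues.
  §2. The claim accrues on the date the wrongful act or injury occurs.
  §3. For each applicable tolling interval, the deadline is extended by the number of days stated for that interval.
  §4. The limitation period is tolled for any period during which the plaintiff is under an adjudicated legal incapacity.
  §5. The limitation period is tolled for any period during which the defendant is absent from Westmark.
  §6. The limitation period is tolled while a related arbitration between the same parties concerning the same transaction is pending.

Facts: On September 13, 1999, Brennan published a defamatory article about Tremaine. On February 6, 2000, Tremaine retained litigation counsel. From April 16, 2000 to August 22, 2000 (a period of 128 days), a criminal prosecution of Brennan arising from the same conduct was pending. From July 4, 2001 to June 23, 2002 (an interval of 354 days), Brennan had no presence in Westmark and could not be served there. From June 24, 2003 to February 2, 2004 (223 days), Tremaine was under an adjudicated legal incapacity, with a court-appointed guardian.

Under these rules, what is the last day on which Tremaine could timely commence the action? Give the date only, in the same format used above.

April 12, 2004

The limitation period began to run on September 13, 1999.
3 years from September 13, 1999 is September 13, 2002.
Because the defendant's absence from the jurisdiction ran from July 4, 2001 to June 23, 2002, the deadline is extended by 354 days to September 2, 2003.
The period was tolled for 223 days by the plaintiff's legal incapacity (June 24, 2003 to February 2, 2004), pushing the deadline to April 12, 2004.
No stated provision tolls the period for a criminal prosecution, so the interval from April 16, 2000 to August 22, 2000 has no effect on the deadline.
Nothing else in the chronology tolls or restarts the period.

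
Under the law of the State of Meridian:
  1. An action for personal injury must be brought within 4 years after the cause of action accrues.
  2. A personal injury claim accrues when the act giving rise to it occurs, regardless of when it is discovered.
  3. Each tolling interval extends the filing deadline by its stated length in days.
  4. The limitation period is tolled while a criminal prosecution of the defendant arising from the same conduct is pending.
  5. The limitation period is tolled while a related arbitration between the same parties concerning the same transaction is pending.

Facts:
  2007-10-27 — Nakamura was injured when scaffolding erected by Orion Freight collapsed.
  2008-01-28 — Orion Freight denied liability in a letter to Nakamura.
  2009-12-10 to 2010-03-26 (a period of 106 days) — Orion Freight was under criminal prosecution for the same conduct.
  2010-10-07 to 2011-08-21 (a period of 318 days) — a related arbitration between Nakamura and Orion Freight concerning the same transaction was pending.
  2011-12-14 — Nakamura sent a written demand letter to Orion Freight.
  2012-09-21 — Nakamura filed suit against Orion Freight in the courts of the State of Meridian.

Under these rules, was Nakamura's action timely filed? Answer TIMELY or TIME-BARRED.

The limitation period began to run on 2007-10-27.
Adding the 4 years base period to 2007-10-27 gives a deadline of 2011-10-27, before any tolling.
The pending criminal prosecution from 2009-12-10 to 2010-03-26 tolled the period for 106 days, extending the deadline to 2012-02-10.
The period was tolled for 318 days by the pending related arbitration (2010-10-07 to 2011-08-21), pushing the deadline to 2012-12-24.
None of the other events listed affects the running of the period under the stated rules.
Nakamura filed on 2012-09-21, before the 2012-12-24 deadline, so the action is timely.

TIMELY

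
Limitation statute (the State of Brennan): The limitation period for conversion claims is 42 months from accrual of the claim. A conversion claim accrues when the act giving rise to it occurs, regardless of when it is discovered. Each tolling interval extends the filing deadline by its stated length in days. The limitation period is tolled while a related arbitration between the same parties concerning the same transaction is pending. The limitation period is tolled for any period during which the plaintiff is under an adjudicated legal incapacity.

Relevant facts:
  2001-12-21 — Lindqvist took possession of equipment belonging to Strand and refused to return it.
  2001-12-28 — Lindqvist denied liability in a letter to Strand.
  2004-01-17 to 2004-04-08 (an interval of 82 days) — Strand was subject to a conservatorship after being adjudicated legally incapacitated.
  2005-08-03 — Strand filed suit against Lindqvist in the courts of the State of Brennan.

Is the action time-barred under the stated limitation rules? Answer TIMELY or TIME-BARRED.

The limitation period began to run on 2001-12-21.
The untolled deadline — 42 months after 2001-12-21 — is 2005-06-21.
Because the plaintiff's legal incapacity ran from 2004-01-17 to 2004-04-08, the deadline is extended by 82 days to 2005-09-11.
The other events in the timeline have no effect on the limitation period under the stated rules.
Filing on 2005-08-03 beat the 2005-09-11 deadline — the action is timely.

TIMELY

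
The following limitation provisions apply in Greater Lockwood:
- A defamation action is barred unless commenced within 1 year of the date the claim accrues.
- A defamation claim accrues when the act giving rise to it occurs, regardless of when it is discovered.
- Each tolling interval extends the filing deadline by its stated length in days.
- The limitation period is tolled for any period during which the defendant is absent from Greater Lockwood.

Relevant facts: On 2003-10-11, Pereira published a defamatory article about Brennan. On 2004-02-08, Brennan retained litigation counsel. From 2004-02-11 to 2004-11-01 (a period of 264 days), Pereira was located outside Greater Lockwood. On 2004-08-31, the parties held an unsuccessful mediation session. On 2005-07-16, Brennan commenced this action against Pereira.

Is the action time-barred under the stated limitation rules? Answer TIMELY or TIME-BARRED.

The claim accrued on 2003-10-11, when the wrongful act occurred.
1 year from 2003-10-11 is 2004-10-11.
The period was tolled for 264 days by the defendant's absence from the jurisdiction (2004-02-11 to 2004-11-01), pushing the deadline to 2005-07-02.
Nothing else in the chronology tolls or restarts the period.
Brennan filed on 2005-07-16, after the 2005-07-02 deadline, so the action is time-barred.

TIME-BARRED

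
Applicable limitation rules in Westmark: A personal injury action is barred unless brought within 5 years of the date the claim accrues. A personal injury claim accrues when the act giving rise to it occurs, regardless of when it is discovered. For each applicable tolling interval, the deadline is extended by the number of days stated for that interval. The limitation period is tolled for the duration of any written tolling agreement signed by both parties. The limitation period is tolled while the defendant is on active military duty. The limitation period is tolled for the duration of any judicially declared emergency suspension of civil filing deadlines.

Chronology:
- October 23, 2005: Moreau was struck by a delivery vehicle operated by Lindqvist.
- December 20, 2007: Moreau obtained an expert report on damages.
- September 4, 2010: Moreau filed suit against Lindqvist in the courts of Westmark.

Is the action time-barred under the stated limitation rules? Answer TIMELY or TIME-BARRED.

TIMELY

The claim accrued on October 23, 2005, when the wrongful act occurred.
The untolled deadline — 5 years after October 23, 2005 — is October 23, 2010.
None of the other events listed affects the running of the period under the stated rules.
Filing on September 4, 2010 beat the October 23, 2010 deadline — the action is timely.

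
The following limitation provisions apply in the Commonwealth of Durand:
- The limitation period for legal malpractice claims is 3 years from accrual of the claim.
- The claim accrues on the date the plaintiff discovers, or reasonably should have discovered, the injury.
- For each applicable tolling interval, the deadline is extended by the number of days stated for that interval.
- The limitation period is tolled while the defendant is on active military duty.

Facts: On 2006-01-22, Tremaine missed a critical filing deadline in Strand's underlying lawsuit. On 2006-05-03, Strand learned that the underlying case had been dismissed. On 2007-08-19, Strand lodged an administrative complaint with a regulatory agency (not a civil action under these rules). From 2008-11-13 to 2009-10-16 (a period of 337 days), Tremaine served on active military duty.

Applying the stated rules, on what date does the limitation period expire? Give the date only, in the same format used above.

2010-04-05

The claim did not accrue until Strand discovered the injury on 2006-05-03; the 2006-01-22 act date does not start the clock under the stated rule.
The untolled deadline — 3 years after 2006-05-03 — is 2009-05-03.
Because the defendant's active military service ran from 2008-11-13 to 2009-10-16, the deadline is extended by 337 days to 2010-04-05.
The other events in the timeline have no effect on the limitation period under the stated rules.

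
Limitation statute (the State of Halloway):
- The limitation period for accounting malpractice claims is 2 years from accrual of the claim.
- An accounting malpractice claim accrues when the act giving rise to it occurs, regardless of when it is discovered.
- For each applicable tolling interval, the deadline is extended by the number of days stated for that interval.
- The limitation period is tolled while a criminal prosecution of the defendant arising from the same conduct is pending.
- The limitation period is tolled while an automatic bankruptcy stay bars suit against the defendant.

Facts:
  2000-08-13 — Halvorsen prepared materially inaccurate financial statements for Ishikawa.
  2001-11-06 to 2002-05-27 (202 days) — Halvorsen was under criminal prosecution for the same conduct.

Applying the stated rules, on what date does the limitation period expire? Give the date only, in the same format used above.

The limitation period began to run on 2000-08-13.
The untolled deadline — 2 years after 2000-08-13 — is 2002-08-13.
The period was tolled for 202 days by the pending criminal prosecution (2001-11-06 to 2002-05-27), pushing the deadline to 2003-03-03.

2003-03-03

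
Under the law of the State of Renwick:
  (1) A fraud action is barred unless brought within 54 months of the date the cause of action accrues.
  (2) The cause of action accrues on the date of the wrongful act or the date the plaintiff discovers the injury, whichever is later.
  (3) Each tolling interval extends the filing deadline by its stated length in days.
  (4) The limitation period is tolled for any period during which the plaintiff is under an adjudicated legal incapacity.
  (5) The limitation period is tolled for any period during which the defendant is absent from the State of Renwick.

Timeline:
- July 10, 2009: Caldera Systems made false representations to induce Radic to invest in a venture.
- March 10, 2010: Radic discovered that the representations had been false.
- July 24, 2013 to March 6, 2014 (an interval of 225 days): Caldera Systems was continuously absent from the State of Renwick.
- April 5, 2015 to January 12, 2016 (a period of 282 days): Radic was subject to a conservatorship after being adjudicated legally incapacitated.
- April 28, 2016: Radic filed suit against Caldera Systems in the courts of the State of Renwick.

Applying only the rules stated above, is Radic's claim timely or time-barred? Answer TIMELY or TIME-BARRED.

TIME-BARRED

The claim accrued on March 10, 2010 — the later of the July 10, 2009 act and the March 10, 2010 discovery.
Adding the 54 months base period to March 10, 2010 gives a deadline of September 10, 2014, before any tolling.
The defendant's absence from the jurisdiction from July 24, 2013 to March 6, 2014 tolled the period for 225 days, extending the deadline to April 23, 2015.
Because the plaintiff's legal incapacity ran from April 5, 2015 to January 12, 2016, the deadline is extended by 282 days to January 30, 2016.
The April 28, 2016 filing falls after the January 30, 2016 deadline; the claim is time-barred.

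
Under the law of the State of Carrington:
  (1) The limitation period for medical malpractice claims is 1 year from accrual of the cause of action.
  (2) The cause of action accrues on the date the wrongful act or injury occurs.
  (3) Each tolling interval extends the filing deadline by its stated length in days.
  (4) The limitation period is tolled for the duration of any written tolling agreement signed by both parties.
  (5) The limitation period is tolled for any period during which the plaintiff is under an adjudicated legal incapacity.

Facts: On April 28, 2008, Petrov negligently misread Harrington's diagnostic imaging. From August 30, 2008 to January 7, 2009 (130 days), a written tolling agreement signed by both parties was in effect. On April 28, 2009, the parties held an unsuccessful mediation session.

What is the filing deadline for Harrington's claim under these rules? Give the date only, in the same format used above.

The cause of action accrued on April 28, 2008, the date of the act.
1 year from April 28, 2008 is April 28, 2009.
The period was tolled for 130 days by the written tolling agreement (August 30, 2008 to January 7, 2009), pushing the deadline to September 5, 2009.
Nothing else in the chronology tolls or restarts the period.

September 5, 2009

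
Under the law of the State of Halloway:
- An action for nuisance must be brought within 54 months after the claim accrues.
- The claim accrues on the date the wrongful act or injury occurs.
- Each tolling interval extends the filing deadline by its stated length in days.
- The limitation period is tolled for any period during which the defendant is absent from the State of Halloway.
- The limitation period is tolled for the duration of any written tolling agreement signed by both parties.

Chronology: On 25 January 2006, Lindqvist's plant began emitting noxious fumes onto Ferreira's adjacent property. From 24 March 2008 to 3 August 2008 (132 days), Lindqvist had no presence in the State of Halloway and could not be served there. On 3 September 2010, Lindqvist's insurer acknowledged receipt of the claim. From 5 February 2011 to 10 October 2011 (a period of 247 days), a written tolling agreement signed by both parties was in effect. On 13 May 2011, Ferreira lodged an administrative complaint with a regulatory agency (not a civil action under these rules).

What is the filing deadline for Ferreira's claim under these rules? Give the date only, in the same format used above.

The limitation period began to run on 25 January 2006.
54 months from 25 January 2006 is 25 July 2010.
The defendant's absence from the jurisdiction from 24 March 2008 to 3 August 2008 tolled the period for 132 days, extending the deadline to 4 December 2010.
By the time the written tolling agreement began on 5 February 2011, the limitation period had already expired on 4 December 2010; that interval cannot revive it.
Nothing else in the chronology tolls or restarts the period.

4 December 2010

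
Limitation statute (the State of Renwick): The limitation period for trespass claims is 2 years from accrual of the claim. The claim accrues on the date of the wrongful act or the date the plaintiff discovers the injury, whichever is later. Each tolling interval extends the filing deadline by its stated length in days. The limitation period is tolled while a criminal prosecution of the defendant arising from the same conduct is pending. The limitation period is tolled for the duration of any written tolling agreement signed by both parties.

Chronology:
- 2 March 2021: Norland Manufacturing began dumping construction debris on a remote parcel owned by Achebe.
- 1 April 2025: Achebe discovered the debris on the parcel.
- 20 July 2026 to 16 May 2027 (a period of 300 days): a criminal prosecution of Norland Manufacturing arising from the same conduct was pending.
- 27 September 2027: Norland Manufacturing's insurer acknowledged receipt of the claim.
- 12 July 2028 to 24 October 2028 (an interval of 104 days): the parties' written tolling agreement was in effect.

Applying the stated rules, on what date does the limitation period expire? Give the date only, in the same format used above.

26 January 2028

Because discovery on 1 April 2025 post-dates the 2 March 2021 act, accrual under the later-of rule falls on 1 April 2025.
The untolled deadline — 2 years after 1 April 2025 — is 1 April 2027.
The pending criminal prosecution from 20 July 2026 to 16 May 2027 tolled the period for 300 days, extending the deadline to 26 January 2028.
The written tolling agreement starting 12 July 2028 came too late — the period had run on 26 January 2028 — and so does not extend the deadline.
None of the other events listed affects the running of the period under the stated rules.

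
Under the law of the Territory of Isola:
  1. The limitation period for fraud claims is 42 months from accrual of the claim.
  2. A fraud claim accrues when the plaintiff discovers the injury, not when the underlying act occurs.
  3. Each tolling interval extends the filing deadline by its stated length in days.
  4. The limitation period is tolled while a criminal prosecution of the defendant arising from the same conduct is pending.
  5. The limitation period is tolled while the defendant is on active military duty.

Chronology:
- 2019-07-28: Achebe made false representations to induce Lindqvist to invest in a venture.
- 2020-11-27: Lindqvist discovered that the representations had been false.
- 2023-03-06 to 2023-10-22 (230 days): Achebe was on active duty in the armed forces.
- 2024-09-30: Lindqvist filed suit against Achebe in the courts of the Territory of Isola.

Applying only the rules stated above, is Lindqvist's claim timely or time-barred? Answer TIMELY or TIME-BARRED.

The claim did not accrue until Lindqvist discovered the injury on 2020-11-27; the 2019-07-28 act date does not start the clock under the stated rule.
42 months from 2020-11-27 is 2024-05-27.
The period was tolled for 230 days by the defendant's active military service (2023-03-06 to 2023-10-22), pushing the deadline to 2025-01-12.
Lindqvist filed on 2024-09-30, before the 2025-01-12 deadline, so the action is timely.

TIMELY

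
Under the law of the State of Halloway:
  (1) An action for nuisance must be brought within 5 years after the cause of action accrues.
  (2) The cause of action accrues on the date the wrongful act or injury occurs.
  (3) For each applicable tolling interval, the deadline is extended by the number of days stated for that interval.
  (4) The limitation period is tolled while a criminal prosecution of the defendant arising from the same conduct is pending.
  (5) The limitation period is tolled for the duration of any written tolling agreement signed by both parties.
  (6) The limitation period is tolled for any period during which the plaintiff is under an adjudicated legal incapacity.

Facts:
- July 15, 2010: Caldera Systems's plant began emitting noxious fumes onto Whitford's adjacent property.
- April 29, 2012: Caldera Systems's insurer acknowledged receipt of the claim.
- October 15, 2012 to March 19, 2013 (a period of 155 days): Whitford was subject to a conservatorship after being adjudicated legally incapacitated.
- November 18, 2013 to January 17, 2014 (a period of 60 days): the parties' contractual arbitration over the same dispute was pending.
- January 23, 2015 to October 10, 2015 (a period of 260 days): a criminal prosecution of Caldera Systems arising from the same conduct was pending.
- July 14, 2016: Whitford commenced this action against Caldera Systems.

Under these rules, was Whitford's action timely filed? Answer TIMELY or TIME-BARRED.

The claim accrued on July 15, 2010, when the wrongful act occurred.
The untolled deadline — 5 years after July 15, 2010 — is July 15, 2015.
The period was tolled for 155 days by the plaintiff's legal incapacity (October 15, 2012 to March 19, 2013), pushing the deadline to December 17, 2015.
Because the pending criminal prosecution ran from January 23, 2015 to October 10, 2015, the deadline is extended by 260 days to September 2, 2016.
Although a pending arbitration ran from November 18, 2013 to January 17, 2014, the stated rules do not make that a tolling event, so it is disregarded.
None of the other events listed affects the running of the period under the stated rules.
The July 14, 2016 filing precedes the September 2, 2016 deadline; the claim is timely.

TIMELY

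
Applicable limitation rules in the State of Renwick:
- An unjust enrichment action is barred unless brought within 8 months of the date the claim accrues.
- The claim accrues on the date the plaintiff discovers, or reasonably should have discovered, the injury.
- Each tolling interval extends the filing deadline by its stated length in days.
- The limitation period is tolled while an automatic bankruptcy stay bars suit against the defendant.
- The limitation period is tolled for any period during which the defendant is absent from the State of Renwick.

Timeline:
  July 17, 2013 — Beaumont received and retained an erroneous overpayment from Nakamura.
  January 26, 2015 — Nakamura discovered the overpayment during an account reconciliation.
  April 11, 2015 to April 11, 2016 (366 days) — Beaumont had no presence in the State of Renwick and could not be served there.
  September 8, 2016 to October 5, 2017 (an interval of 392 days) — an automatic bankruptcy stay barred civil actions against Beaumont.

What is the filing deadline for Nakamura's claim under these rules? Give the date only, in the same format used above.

Under the discovery rule, the claim accrued on January 26, 2015, when Nakamura discovered the injury — not on the July 17, 2013 date of the underlying act.
The untolled deadline — 8 months after January 26, 2015 — is September 26, 2015.
The period was tolled for 366 days by the defendant's absence from the jurisdiction (April 11, 2015 to April 11, 2016), pushing the deadline to September 26, 2016.
The automatic bankruptcy stay from September 8, 2016 to October 5, 2017 tolled the period for 392 days, extending the deadline to October 23, 2017.

October 23, 2017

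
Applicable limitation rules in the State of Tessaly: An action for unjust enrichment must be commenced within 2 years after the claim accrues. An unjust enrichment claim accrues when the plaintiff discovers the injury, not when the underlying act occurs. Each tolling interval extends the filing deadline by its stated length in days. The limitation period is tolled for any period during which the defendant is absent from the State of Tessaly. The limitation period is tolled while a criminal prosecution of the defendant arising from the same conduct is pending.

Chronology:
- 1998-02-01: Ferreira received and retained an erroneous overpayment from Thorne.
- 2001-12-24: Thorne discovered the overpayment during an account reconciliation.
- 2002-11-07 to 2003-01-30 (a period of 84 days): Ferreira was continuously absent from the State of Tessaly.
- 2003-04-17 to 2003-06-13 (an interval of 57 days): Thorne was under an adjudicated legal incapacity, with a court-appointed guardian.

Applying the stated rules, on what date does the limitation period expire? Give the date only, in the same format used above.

Under the discovery rule, the claim accrued on 2001-12-24, when Thorne discovered the injury — not on the 1998-02-01 date of the underlying act.
The untolled deadline — 2 years after 2001-12-24 — is 2003-12-24.
Because the defendant's absence from the jurisdiction ran from 2002-11-07 to 2003-01-30, the deadline is extended by 84 days to 2004-03-17.
No stated provision tolls the period for the plaintiff's incapacity, so the interval from 2003-04-17 to 2003-06-13 has no effect on the deadline.

2004-03-17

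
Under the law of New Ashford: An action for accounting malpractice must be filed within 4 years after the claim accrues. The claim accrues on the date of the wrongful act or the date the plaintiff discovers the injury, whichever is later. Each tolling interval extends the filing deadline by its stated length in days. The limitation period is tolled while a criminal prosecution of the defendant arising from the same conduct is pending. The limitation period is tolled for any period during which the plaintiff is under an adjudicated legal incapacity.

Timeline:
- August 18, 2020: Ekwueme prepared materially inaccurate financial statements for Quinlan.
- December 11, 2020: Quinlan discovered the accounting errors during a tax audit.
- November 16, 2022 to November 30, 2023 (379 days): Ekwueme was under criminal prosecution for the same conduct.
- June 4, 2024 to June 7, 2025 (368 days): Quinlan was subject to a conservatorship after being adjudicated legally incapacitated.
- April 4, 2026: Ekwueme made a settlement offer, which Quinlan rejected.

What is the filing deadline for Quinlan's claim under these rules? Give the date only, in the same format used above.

Because discovery on December 11, 2020 post-dates the August 18, 2020 act, accrual under the later-of rule falls on December 11, 2020.
4 years from December 11, 2020 is December 11, 2024.
The period was tolled for 379 days by the pending criminal prosecution (November 16, 2022 to November 30, 2023), pushing the deadline to December 25, 2025.
The plaintiff's legal incapacity from June 4, 2024 to June 7, 2025 tolled the period for 368 days, extending the deadline to December 28, 2026.
Nothing else in the chronology tolls or restarts the period.

December 28, 2026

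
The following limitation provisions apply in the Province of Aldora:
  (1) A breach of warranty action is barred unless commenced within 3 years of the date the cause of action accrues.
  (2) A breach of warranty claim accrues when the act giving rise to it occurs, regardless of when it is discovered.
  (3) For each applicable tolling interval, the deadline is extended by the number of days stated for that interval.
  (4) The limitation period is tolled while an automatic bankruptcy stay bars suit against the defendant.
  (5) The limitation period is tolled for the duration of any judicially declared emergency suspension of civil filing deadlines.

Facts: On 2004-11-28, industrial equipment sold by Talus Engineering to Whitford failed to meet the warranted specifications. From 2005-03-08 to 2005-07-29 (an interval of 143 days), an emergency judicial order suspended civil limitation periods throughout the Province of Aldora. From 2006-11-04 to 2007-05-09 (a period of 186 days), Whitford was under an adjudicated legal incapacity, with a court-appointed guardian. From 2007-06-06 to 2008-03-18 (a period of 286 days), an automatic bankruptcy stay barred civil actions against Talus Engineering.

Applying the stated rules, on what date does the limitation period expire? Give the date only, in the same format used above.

2009-01-30

The cause of action accrued on 2004-11-28, the date of the act.
The untolled deadline — 3 years after 2004-11-28 — is 2007-11-28.
The period was tolled for 143 days by the emergency suspension of filing deadlines (2005-03-08 to 2005-07-29), pushing the deadline to 2008-04-19.
Because the automatic bankruptcy stay ran from 2007-06-06 to 2008-03-18, the deadline is extended by 286 days to 2009-01-30.
No stated provision tolls the period for the plaintiff's incapacity, so the interval from 2006-11-04 to 2007-05-09 has no effect on the deadline.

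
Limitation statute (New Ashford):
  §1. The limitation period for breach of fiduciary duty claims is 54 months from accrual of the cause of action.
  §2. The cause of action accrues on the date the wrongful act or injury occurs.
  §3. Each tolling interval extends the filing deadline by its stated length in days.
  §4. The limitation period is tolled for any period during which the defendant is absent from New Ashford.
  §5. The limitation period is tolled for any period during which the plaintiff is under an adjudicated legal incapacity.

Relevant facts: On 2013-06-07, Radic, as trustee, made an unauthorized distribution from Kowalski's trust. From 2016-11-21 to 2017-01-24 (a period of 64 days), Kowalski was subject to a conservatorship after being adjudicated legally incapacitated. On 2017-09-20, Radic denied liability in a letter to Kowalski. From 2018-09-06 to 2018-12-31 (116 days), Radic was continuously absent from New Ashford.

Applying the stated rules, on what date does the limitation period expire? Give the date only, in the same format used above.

The limitation period began to run on 2013-06-07.
Adding the 54 months base period to 2013-06-07 gives a deadline of 2017-12-07, before any tolling.
The period was tolled for 64 days by the plaintiff's legal incapacity (2016-11-21 to 2017-01-24), pushing the deadline to 2018-02-09.
The defendant's absence from the jurisdiction starting 2018-09-06 came too late — the period had run on 2018-02-09 — and so does not extend the deadline.
None of the other events listed affects the running of the period under the stated rules.

2018-02-09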